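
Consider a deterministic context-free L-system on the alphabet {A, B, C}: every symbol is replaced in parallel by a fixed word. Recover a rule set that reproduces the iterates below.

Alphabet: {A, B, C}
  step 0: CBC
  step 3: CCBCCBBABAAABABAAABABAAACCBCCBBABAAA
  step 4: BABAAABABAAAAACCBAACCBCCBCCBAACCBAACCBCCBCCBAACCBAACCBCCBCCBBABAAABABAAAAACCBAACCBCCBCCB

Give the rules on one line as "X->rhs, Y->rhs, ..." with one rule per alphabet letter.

A->CCB, B->AA, C->BA

  step 3 ⇒ step 4: CCBCCBBABAAABABAAABABAAACCBCCBBABAAA ⇒ BA·BA·AA·BA·BA·AA·AA·CCB·AA·CCB·CCB·CCB·AA·CCB·AA·CCB·CCB·CCB·AA·CCB·AA·CCB·CCB·CCB·BA·BA·AA·BA·BA·AA·AA·CCB·AA·CCB·CCB·CCB
    A ↦ CCB
    B ↦ AA
    C ↦ BA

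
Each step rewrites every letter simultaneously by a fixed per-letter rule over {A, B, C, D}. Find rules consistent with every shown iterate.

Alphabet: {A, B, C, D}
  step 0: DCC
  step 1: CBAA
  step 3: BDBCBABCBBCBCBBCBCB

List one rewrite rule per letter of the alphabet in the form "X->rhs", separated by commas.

A->BD, B->BCB, C->A, D->CB

  step 0 ⇒ step 1: DCC ⇒ CB·A·A
    C ↦ A
    D ↦ CB
    A ↦ BD  (constrained at step 1)
    B ↦ BCB  (constrained at step 1)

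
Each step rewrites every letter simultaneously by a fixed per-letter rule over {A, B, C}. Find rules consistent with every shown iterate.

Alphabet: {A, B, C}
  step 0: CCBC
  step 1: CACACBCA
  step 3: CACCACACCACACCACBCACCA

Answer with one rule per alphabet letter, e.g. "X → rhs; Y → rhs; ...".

  step 0 ⇒ step 1: CCBC ⇒ CA·CA·CB·CA
    B ↦ CB
    C ↦ CA
    A ↦ C  (constrained at step 1)

A->C, B->CB, C->CA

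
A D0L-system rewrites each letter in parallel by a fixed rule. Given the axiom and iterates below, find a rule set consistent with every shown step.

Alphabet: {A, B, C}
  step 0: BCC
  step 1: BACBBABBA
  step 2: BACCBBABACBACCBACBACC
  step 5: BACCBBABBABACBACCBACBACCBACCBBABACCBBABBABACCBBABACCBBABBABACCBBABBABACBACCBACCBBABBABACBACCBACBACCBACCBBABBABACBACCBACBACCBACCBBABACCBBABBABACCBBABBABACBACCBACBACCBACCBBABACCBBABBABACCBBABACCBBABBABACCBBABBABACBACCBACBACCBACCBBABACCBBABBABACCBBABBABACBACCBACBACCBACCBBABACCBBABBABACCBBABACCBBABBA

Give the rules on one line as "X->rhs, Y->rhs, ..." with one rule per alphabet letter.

A->C, B->BAC, C->BBA

  step 1 ⇒ step 2: BACBBABBA ⇒ BAC·C·BBA·BAC·BAC·C·BAC·BAC·C
    A ↦ C
    B ↦ BAC
    C ↦ BBA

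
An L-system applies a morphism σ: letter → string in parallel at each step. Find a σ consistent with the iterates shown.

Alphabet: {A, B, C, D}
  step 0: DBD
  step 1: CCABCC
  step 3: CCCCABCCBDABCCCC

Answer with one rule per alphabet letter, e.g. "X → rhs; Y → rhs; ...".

  step 0 ⇒ step 1: DBD ⇒ CC·AB·CC
    B ↦ AB
    D ↦ CC
    A ↦ BD  (constrained at step 1)
    C ↦ D  (constrained at step 1)

A->BD, B->AB, C->D, D->CC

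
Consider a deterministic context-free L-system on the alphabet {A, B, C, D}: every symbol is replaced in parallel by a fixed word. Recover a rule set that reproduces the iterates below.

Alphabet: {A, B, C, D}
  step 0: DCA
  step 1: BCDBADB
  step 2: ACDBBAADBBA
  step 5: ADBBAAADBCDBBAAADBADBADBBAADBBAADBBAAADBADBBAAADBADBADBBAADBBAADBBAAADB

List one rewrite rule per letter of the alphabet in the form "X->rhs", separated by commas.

  step 1 ⇒ step 2: BCDBADB ⇒ A·CDB·B·A·ADB·B·A
    A ↦ ADB
    B ↦ A
    C ↦ CDB
    D ↦ B

A->ADB, B->A, C->CDB, D->B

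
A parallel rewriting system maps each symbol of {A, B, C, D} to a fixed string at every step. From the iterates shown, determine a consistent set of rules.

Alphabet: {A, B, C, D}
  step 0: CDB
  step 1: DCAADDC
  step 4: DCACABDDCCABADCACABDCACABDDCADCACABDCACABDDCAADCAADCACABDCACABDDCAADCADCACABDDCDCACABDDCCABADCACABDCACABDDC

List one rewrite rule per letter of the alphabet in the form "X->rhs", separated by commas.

A->CAB, B->DDC, C->DCA, D->A

  step 0 ⇒ step 1: CDB ⇒ DCA·A·DDC
    B ↦ DDC
    C ↦ DCA
    D ↦ A
    A ↦ CAB  (constrained at step 1)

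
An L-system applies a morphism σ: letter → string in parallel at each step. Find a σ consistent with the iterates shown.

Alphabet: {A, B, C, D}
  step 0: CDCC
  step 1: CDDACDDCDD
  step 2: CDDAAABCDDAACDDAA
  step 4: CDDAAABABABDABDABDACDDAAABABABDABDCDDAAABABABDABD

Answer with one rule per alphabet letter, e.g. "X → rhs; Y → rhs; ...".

A->AB, B->D, C->CDD, D->A

  step 1 ⇒ step 2: CDDACDDCDD ⇒ CDD·A·A·AB·CDD·A·A·CDD·A·A
    A ↦ AB
    C ↦ CDD
    D ↦ A
    B ↦ D  (constrained at step 2)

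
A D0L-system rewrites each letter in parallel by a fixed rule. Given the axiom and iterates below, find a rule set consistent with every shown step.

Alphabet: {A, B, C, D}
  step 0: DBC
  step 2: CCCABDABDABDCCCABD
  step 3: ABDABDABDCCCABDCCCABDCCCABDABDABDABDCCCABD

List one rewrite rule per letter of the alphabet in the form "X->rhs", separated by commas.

A->C, B->CC, C->ABD, D->ABD

  step 2 ⇒ step 3: CCCABDABDABDCCCABD ⇒ ABD·ABD·ABD·C·CC·ABD·C·CC·ABD·C·CC·ABD·ABD·ABD·ABD·C·CC·ABD
    A ↦ C
    B ↦ CC
    C ↦ ABD
    D ↦ ABD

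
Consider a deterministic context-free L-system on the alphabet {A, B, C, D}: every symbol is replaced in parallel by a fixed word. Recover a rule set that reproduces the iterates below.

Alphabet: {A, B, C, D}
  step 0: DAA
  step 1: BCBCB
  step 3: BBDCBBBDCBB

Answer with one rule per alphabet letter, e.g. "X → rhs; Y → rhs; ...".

  step 0 ⇒ step 1: DAA ⇒ B·CB·CB
    A ↦ CB
    D ↦ B
    B ↦ D  (constrained at step 1)
    C ↦ DBA  (constrained at step 1)

A->CB, B->D, C->DBA, D->B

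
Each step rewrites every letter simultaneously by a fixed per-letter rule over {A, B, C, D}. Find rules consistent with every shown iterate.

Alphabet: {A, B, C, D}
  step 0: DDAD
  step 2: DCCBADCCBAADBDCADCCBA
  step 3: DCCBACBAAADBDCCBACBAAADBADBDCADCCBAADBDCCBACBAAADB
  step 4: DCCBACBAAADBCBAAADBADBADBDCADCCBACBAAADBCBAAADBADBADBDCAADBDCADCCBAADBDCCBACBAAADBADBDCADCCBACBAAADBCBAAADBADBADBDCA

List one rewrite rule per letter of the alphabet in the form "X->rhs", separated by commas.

A->ADB, B->A, C->CBA, D->DC

  step 3 ⇒ step 4: DCCBACBAAADBDCCBACBAAADBADBDCADCCBAADBDCCBACBAAADB ⇒ DC·CBA·CBA·A·ADB·CBA·A·ADB·ADB·ADB·DC·A·DC·CBA·CBA·A·ADB·CBA·A·ADB·ADB·ADB·DC·A·ADB·DC·A·DC·CBA·ADB·DC·CBA·CBA·A·ADB·ADB·DC·A·DC·CBA·CBA·A·ADB·CBA·A·ADB·ADB·ADB·DC·A
    A ↦ ADB
    B ↦ A
    C ↦ CBA
    D ↦ DC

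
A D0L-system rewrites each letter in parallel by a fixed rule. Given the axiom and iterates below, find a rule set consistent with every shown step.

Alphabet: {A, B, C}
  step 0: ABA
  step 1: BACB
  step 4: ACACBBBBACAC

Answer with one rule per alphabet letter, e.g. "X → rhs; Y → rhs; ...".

A->B, B->AC, C->B

  step 0 ⇒ step 1: ABA ⇒ B·AC·B
    A ↦ B
    B ↦ AC
    C ↦ B  (constrained at step 1)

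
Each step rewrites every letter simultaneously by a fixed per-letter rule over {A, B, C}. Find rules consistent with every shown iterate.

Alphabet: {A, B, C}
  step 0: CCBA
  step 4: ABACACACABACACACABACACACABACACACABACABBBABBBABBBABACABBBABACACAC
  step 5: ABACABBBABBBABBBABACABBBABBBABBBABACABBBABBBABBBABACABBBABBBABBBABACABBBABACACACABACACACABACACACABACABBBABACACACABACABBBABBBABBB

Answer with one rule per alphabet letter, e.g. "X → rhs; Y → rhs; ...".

  step 4 ⇒ step 5: ABACACACABACACACABACACACABACACACABACABBBABBBABBBABACABBBABACACAC ⇒ AB·AC·AB·BB·AB·BB·AB·BB·AB·AC·AB·BB·AB·BB·AB·BB·AB·AC·AB·BB·AB·BB·AB·BB·AB·AC·AB·BB·AB·BB·AB·BB·AB·AC·AB·BB·AB·AC·AC·AC·AB·AC·AC·AC·AB·AC·AC·AC·AB·AC·AB·BB·AB·AC·AC·AC·AB·AC·AB·BB·AB·BB·AB·BB
    A ↦ AB
    B ↦ AC
    C ↦ BB

A->AB, B->AC, C->BB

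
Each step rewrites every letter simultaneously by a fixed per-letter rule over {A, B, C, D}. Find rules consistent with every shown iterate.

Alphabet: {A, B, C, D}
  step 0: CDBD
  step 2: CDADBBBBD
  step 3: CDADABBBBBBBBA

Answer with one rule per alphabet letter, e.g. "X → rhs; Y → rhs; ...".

  step 2 ⇒ step 3: CDADBBBBD ⇒ CD·A·D·A·BB·BB·BB·BB·A
    A ↦ D
    B ↦ BB
    C ↦ CD
    D ↦ A

A->D, B->BB, C->CD, D->A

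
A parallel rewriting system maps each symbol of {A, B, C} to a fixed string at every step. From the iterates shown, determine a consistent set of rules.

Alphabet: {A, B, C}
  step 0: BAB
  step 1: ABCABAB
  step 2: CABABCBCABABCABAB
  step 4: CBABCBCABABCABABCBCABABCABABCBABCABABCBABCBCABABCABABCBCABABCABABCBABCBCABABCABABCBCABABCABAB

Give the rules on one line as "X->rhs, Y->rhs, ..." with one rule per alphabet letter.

A->CAB, B->AB, C->CB

  step 1 ⇒ step 2: ABCABAB ⇒ CAB·AB·CB·CAB·AB·CAB·AB
    A ↦ CAB
    B ↦ AB
    C ↦ CB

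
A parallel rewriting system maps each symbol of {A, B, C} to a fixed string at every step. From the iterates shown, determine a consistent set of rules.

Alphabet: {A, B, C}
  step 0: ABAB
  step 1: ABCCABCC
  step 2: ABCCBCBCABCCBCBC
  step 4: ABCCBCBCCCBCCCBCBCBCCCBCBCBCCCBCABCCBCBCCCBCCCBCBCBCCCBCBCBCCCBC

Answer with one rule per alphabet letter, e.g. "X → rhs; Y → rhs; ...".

A->AB, B->CC, C->BC

  step 1 ⇒ step 2: ABCCABCC ⇒ AB·CC·BC·BC·AB·CC·BC·BC
    A ↦ AB
    B ↦ CC
    C ↦ BC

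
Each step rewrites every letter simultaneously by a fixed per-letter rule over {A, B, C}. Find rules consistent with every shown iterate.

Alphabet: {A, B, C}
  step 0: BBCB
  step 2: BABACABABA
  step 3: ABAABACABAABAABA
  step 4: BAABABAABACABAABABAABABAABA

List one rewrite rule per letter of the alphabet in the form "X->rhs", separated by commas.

  step 3 ⇒ step 4: ABAABACABAABAABA ⇒ BA·A·BA·BA·A·BA·CA·BA·A·BA·BA·A·BA·BA·A·BA
    A ↦ BA
    B ↦ A
    C ↦ CA

A->BA, B->A, C->CA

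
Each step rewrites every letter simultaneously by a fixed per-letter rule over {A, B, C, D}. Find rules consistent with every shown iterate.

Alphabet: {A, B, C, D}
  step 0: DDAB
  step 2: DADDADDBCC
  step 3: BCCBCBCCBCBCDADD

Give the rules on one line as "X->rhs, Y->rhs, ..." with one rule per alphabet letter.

A->C, B->DA, C->D, D->BC

  step 2 ⇒ step 3: DADDADDBCC ⇒ BC·C·BC·BC·C·BC·BC·DA·D·D
    A ↦ C
    B ↦ DA
    C ↦ D
    D ↦ BC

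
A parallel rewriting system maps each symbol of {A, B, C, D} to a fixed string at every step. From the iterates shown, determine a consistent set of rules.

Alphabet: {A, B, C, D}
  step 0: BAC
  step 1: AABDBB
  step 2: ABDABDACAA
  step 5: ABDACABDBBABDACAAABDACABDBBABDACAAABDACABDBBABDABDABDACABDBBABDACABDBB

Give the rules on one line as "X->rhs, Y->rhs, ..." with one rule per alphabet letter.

  step 1 ⇒ step 2: AABDBB ⇒ ABD·ABD·A·C·A·A
    A ↦ ABD
    B ↦ A
    D ↦ C
  step 0 ⇒ step 1: BAC ⇒ A·ABD·BB
    C ↦ BB

A->ABD, B->A, C->BB, D->C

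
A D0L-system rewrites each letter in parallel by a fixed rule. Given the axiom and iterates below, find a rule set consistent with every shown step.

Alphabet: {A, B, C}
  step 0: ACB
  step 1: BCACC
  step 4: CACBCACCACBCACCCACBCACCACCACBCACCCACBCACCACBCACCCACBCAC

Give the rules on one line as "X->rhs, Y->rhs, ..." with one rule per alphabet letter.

A->B, B->C, C->CAC

  step 0 ⇒ step 1: ACB ⇒ B·CAC·C
    A ↦ B
    B ↦ C
    C ↦ CAC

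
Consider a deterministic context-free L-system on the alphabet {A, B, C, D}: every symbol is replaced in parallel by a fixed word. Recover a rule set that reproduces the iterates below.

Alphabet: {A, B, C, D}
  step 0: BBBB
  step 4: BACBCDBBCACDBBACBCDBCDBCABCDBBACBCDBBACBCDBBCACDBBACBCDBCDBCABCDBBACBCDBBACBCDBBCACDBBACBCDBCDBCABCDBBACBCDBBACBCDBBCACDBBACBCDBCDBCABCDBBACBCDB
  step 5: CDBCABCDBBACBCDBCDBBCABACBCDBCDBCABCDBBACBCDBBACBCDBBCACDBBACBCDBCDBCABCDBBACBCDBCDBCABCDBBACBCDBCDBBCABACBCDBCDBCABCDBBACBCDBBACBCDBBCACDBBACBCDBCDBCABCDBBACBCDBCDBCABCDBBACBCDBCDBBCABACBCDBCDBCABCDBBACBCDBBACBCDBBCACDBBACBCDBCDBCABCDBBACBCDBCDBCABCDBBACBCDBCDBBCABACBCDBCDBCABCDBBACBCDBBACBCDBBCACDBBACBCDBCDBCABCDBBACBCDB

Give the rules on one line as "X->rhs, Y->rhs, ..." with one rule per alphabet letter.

A->CA, B->CDB, C->B, D->ACB

  step 4 ⇒ step 5: BACBCDBBCACDBBACBCDBCDBCABCDBBACBCDBBACBCDBBCACDBBACBCDBCDBCABCDBBACBCDBBACBCDBBCACDBBACBCDBCDBCABCDBBACBCDBBACBCDBBCACDBBACBCDBCDBCABCDBBACBCDB ⇒ CDB·CA·B·CDB·B·ACB·CDB·CDB·B·CA·B·ACB·CDB·CDB·CA·B·CDB·B·ACB·CDB·B·ACB·CDB·B·CA·CDB·B·ACB·CDB·CDB·CA·B·CDB·B·ACB·CDB·CDB·CA·B·CDB·B·ACB·CDB·CDB·B·CA·B·ACB·CDB·CDB·CA·B·CDB·B·ACB·CDB·B·ACB·CDB·B·CA·CDB·B·ACB·CDB·CDB·CA·B·CDB·B·ACB·CDB·CDB·CA·B·CDB·B·ACB·CDB·CDB·B·CA·B·ACB·CDB·CDB·CA·B·CDB·B·ACB·CDB·B·ACB·CDB·B·CA·CDB·B·ACB·CDB·CDB·CA·B·CDB·B·ACB·CDB·CDB·CA·B·CDB·B·ACB·CDB·CDB·B·CA·B·ACB·CDB·CDB·CA·B·CDB·B·ACB·CDB·B·ACB·CDB·B·CA·CDB·B·ACB·CDB·CDB·CA·B·CDB·B·ACB·CDB
    A ↦ CA
    B ↦ CDB
    C ↦ B
    D ↦ ACB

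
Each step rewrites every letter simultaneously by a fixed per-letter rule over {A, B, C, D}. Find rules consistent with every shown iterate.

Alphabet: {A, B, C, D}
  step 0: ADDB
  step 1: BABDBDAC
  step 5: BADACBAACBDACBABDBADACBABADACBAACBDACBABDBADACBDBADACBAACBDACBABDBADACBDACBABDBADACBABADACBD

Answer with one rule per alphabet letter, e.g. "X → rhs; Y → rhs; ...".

A->BA, B->AC, C->D, D->BD

  step 0 ⇒ step 1: ADDB ⇒ BA·BD·BD·AC
    A ↦ BA
    B ↦ AC
    D ↦ BD
    C ↦ D  (constrained at step 1)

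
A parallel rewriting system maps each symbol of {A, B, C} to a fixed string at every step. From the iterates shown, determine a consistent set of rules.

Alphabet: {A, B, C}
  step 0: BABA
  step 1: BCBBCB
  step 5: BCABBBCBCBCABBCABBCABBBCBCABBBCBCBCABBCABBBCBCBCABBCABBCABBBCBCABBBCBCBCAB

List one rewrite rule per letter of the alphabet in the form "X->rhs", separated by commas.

  step 0 ⇒ step 1: BABA ⇒ BC·B·BC·B
    A ↦ B
    B ↦ BC
    C ↦ AB  (constrained at step 1)

A->B, B->BC, C->AB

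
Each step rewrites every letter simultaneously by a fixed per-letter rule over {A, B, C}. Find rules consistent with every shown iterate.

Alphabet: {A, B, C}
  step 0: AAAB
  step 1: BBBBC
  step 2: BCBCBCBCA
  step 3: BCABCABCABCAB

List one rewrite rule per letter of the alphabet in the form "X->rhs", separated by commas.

  step 2 ⇒ step 3: BCBCBCBCA ⇒ BC·A·BC·A·BC·A·BC·A·B
    A ↦ B
    B ↦ BC
    C ↦ A

A->B, B->BC, C->A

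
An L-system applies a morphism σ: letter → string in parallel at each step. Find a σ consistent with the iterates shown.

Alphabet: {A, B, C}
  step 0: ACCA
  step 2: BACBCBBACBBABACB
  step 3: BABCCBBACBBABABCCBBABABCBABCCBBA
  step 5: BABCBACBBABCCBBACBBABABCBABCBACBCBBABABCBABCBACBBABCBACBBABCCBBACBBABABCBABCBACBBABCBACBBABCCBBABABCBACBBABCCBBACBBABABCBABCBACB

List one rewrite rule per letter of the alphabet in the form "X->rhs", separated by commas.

A->BC, B->BA, C->CB

  step 2 ⇒ step 3: BACBCBBACBBABACB ⇒ BA·BC·CB·BA·CB·BA·BA·BC·CB·BA·BA·BC·BA·BC·CB·BA
    A ↦ BC
    B ↦ BA
    C ↦ CB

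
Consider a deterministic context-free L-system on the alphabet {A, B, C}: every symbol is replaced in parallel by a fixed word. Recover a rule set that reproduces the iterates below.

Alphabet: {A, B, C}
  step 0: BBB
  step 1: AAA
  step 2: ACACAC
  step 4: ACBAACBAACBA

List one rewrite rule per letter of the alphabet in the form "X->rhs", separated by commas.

  step 1 ⇒ step 2: AAA ⇒ AC·AC·AC
    A ↦ AC
  step 0 ⇒ step 1: BBB ⇒ A·A·A
    B ↦ A
    C ↦ B  (constrained at step 2)

A->AC, B->A, C->B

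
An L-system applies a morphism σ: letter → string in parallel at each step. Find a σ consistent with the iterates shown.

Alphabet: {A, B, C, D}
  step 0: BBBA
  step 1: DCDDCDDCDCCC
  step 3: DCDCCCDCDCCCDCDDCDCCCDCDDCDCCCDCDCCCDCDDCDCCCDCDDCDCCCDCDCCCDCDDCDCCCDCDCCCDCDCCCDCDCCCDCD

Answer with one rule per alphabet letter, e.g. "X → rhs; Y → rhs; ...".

A->CCC, B->DCD, C->AB, D->BAB

  step 0 ⇒ step 1: BBBA ⇒ DCD·DCD·DCD·CCC
    A ↦ CCC
    B ↦ DCD
    C ↦ AB  (constrained at step 1)
    D ↦ BAB  (constrained at step 1)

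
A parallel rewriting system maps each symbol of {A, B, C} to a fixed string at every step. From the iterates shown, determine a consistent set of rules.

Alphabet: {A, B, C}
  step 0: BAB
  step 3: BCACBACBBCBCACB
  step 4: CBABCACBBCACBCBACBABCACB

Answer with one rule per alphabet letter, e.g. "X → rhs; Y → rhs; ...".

  step 3 ⇒ step 4: BCACBACBBCBCACB ⇒ CB·A·BC·A·CB·BC·A·CB·CB·A·CB·A·BC·A·CB
    A ↦ BC
    B ↦ CB
    C ↦ A

A->BC, B->CB, C->A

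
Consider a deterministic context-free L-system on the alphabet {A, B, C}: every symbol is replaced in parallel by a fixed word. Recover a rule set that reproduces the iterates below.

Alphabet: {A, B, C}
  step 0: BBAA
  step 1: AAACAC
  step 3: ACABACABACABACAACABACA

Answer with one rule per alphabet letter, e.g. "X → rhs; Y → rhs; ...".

  step 0 ⇒ step 1: BBAA ⇒ A·A·AC·AC
    A ↦ AC
    B ↦ A
    C ↦ AB  (constrained at step 1)

A->AC, B->A, C->AB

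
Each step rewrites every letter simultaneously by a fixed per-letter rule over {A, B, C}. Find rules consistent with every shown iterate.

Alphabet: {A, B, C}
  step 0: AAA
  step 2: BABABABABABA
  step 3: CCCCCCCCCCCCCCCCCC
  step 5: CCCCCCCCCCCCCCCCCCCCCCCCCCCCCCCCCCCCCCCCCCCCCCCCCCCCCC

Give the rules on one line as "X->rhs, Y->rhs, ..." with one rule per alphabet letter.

  step 2 ⇒ step 3: BABABABABABA ⇒ C·CC·C·CC·C·CC·C·CC·C·CC·C·CC
    A ↦ CC
    B ↦ C
    C ↦ BA  (constrained at step 3)

A->CC, B->C, C->BA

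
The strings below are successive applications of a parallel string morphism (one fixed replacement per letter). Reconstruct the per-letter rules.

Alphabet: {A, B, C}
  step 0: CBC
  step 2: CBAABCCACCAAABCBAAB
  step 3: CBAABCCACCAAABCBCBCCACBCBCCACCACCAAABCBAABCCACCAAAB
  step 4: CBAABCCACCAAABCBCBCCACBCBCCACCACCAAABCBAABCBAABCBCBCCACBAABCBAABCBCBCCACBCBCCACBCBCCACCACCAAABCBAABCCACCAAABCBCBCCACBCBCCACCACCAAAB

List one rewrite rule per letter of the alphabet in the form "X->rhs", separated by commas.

A->CCA, B->AAB, C->CB

  step 3 ⇒ step 4: CBAABCCACCAAABCBCBCCACBCBCCACCACCAAABCBAABCCACCAAAB ⇒ CB·AAB·CCA·CCA·AAB·CB·CB·CCA·CB·CB·CCA·CCA·CCA·AAB·CB·AAB·CB·AAB·CB·CB·CCA·CB·AAB·CB·AAB·CB·CB·CCA·CB·CB·CCA·CB·CB·CCA·CCA·CCA·AAB·CB·AAB·CCA·CCA·AAB·CB·CB·CCA·CB·CB·CCA·CCA·CCA·AAB
    A ↦ CCA
    B ↦ AAB
    C ↦ CB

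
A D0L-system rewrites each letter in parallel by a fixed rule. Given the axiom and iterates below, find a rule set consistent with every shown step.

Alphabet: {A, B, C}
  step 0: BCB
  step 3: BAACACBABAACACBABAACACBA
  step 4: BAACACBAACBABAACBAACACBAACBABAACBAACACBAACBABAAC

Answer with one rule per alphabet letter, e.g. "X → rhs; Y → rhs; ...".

A->AC, B->BA, C->BA

  step 3 ⇒ step 4: BAACACBABAACACBABAACACBA ⇒ BA·AC·AC·BA·AC·BA·BA·AC·BA·AC·AC·BA·AC·BA·BA·AC·BA·AC·AC·BA·AC·BA·BA·AC
    A ↦ AC
    B ↦ BA
    C ↦ BA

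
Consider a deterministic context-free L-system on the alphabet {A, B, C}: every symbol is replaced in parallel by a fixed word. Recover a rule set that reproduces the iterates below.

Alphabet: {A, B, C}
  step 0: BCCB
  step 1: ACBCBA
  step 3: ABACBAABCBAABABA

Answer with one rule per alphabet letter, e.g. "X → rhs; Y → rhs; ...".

  step 0 ⇒ step 1: BCCB ⇒ A·CB·CB·A
    B ↦ A
    C ↦ CB
    A ↦ AB  (constrained at step 1)

A->AB, B->A, C->CB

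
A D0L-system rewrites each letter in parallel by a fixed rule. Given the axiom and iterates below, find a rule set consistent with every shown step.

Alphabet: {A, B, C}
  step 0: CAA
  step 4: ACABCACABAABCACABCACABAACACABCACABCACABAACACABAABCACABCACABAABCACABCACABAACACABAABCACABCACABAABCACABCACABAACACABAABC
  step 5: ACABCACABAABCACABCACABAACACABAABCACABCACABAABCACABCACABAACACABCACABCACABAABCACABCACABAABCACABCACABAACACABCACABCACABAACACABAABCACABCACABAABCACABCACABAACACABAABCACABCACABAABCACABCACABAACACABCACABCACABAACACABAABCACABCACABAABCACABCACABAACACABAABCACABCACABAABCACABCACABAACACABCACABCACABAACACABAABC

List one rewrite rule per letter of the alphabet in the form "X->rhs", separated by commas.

A->AC, B->ABA, C->ABC

  step 4 ⇒ step 5: ACABCACABAABCACABCACABAACACABCACABCACABAACACABAABCACABCACABAABCACABCACABAACACABAABCACABCACABAABCACABCACABAACACABAABC ⇒ AC·ABC·AC·ABA·ABC·AC·ABC·AC·ABA·AC·AC·ABA·ABC·AC·ABC·AC·ABA·ABC·AC·ABC·AC·ABA·AC·AC·ABC·AC·ABC·AC·ABA·ABC·AC·ABC·AC·ABA·ABC·AC·ABC·AC·ABA·AC·AC·ABC·AC·ABC·AC·ABA·AC·AC·ABA·ABC·AC·ABC·AC·ABA·ABC·AC·ABC·AC·ABA·AC·AC·ABA·ABC·AC·ABC·AC·ABA·ABC·AC·ABC·AC·ABA·AC·AC·ABC·AC·ABC·AC·ABA·AC·AC·ABA·ABC·AC·ABC·AC·ABA·ABC·AC·ABC·AC·ABA·AC·AC·ABA·ABC·AC·ABC·AC·ABA·ABC·AC·ABC·AC·ABA·AC·AC·ABC·AC·ABC·AC·ABA·AC·AC·ABA·ABC
    A ↦ AC
    B ↦ ABA
    C ↦ ABC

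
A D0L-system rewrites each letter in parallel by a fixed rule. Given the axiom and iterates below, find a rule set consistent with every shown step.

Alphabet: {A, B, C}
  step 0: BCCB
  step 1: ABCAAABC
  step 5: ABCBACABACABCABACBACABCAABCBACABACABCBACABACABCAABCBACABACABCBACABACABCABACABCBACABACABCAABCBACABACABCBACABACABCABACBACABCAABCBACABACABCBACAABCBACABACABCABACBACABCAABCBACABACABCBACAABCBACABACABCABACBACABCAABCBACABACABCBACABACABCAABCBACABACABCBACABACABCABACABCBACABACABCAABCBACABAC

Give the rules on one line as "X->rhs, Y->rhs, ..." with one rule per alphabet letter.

  step 0 ⇒ step 1: BCCB ⇒ ABC·A·A·ABC
    B ↦ ABC
    C ↦ A
    A ↦ BAC  (constrained at step 1)

A->BAC, B->ABC, C->A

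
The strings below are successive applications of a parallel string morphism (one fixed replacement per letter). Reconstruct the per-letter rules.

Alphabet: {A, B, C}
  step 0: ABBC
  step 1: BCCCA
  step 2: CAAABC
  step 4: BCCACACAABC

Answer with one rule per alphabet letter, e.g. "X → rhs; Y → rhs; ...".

  step 1 ⇒ step 2: BCCCA ⇒ C·A·A·A·BC
    A ↦ BC
    B ↦ C
    C ↦ A

A->BC, B->C, C->A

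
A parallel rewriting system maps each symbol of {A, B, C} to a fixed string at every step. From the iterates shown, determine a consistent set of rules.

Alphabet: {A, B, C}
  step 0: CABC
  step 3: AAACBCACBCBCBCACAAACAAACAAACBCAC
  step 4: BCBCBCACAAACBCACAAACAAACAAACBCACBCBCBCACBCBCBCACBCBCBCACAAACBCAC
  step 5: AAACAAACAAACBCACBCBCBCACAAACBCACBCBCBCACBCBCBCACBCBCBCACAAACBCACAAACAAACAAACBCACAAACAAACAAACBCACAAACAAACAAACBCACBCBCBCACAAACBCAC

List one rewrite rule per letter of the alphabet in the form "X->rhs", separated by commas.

A->BC, B->AA, C->AC

  step 4 ⇒ step 5: BCBCBCACAAACBCACAAACAAACAAACBCACBCBCBCACBCBCBCACBCBCBCACAAACBCAC ⇒ AA·AC·AA·AC·AA·AC·BC·AC·BC·BC·BC·AC·AA·AC·BC·AC·BC·BC·BC·AC·BC·BC·BC·AC·BC·BC·BC·AC·AA·AC·BC·AC·AA·AC·AA·AC·AA·AC·BC·AC·AA·AC·AA·AC·AA·AC·BC·AC·AA·AC·AA·AC·AA·AC·BC·AC·BC·BC·BC·AC·AA·AC·BC·AC
    A ↦ BC
    B ↦ AA
    C ↦ AC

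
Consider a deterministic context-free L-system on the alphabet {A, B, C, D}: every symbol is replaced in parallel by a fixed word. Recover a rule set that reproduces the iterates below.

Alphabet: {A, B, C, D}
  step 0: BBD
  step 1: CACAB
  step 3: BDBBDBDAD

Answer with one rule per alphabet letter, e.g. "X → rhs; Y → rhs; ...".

A->D, B->CA, C->DA, D->B

  step 0 ⇒ step 1: BBD ⇒ CA·CA·B
    B ↦ CA
    D ↦ B
    A ↦ D  (constrained at step 1)
    C ↦ DA  (constrained at step 1)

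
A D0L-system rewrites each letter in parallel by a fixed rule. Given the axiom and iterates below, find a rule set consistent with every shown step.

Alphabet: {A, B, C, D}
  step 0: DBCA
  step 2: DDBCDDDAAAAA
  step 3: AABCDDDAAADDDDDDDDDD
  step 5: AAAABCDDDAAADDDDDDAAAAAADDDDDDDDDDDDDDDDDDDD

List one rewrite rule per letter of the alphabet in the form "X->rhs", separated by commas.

A->DD, B->BC, C->DDD, D->A

  step 2 ⇒ step 3: DDBCDDDAAAAA ⇒ A·A·BC·DDD·A·A·A·DD·DD·DD·DD·DD
    A ↦ DD
    B ↦ BC
    C ↦ DDD
    D ↦ A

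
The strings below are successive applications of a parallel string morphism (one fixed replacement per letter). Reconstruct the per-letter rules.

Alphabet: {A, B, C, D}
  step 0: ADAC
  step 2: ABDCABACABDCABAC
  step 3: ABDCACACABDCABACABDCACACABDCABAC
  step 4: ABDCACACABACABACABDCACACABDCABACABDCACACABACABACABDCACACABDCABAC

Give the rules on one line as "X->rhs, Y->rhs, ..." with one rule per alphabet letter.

A->AB, B->DC, C->AC, D->AC

  step 3 ⇒ step 4: ABDCACACABDCABACABDCACACABDCABAC ⇒ AB·DC·AC·AC·AB·AC·AB·AC·AB·DC·AC·AC·AB·DC·AB·AC·AB·DC·AC·AC·AB·AC·AB·AC·AB·DC·AC·AC·AB·DC·AB·AC
    A ↦ AB
    B ↦ DC
    C ↦ AC
    D ↦ AC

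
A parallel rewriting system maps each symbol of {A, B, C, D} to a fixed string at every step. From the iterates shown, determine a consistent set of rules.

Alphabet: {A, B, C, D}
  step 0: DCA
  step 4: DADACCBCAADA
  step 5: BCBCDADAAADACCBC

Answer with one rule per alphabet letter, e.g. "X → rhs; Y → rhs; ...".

A->C, B->AA, C->DA, D->B

  step 4 ⇒ step 5: DADACCBCAADA ⇒ B·C·B·C·DA·DA·AA·DA·C·C·B·C
    A ↦ C
    B ↦ AA
    C ↦ DA
    D ↦ B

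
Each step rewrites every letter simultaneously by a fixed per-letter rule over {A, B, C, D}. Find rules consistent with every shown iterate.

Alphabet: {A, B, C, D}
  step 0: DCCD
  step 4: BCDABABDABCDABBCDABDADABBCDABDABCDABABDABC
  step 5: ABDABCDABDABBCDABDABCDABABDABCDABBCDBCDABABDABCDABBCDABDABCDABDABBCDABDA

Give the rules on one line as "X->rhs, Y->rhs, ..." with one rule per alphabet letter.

A->D, B->AB, C->DA, D->BC

  step 4 ⇒ step 5: BCDABABDABCDABBCDABDADABBCDABDABCDABABDABC ⇒ AB·DA·BC·D·AB·D·AB·BC·D·AB·DA·BC·D·AB·AB·DA·BC·D·AB·BC·D·BC·D·AB·AB·DA·BC·D·AB·BC·D·AB·DA·BC·D·AB·D·AB·BC·D·AB·DA
    A ↦ D
    B ↦ AB
    C ↦ DA
    D ↦ BC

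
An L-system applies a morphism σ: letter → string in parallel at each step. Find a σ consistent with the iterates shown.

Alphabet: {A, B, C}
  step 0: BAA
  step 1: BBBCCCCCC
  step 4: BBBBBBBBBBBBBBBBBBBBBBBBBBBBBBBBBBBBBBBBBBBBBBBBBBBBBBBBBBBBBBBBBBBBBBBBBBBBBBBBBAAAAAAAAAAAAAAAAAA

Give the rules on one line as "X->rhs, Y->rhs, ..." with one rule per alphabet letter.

A->CCC, B->BBB, C->A

  step 0 ⇒ step 1: BAA ⇒ BBB·CCC·CCC
    A ↦ CCC
    B ↦ BBB
    C ↦ A  (constrained at step 1)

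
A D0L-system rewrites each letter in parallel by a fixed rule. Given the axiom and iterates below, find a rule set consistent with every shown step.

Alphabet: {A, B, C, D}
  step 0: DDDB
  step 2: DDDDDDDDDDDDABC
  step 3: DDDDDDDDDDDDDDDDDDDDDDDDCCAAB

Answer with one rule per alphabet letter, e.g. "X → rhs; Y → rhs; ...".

A->C, B->CA, C->AB, D->DD

  step 2 ⇒ step 3: DDDDDDDDDDDDABC ⇒ DD·DD·DD·DD·DD·DD·DD·DD·DD·DD·DD·DD·C·CA·AB
    A ↦ C
    B ↦ CA
    C ↦ AB
    D ↦ DD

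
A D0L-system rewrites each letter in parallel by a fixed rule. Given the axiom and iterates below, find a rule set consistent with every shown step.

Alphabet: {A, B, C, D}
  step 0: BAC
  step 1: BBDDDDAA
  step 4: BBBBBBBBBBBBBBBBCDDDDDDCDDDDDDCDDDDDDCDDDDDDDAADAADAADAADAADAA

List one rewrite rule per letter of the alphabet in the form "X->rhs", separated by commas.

A->DDD, B->BB, C->DAA, D->C

  step 0 ⇒ step 1: BAC ⇒ BB·DDD·DAA
    A ↦ DDD
    B ↦ BB
    C ↦ DAA
    D ↦ C  (constrained at step 1)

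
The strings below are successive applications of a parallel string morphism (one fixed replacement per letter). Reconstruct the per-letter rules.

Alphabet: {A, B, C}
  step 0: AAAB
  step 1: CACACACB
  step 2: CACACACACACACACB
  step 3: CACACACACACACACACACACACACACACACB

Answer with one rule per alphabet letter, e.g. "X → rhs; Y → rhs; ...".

A->CA, B->CB, C->CA

  step 2 ⇒ step 3: CACACACACACACACB ⇒ CA·CA·CA·CA·CA·CA·CA·CA·CA·CA·CA·CA·CA·CA·CA·CB
    A ↦ CA
    B ↦ CB
    C ↦ CA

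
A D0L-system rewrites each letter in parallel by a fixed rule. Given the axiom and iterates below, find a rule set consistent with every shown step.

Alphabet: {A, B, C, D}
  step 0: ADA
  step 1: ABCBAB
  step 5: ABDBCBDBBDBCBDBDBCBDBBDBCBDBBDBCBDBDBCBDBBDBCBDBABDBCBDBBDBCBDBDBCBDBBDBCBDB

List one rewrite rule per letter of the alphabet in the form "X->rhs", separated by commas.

  step 0 ⇒ step 1: ADA ⇒ AB·CB·AB
    A ↦ AB
    D ↦ CB
    B ↦ DB  (constrained at step 1)
    C ↦ B  (constrained at step 1)

A->AB, B->DB, C->B, D->CB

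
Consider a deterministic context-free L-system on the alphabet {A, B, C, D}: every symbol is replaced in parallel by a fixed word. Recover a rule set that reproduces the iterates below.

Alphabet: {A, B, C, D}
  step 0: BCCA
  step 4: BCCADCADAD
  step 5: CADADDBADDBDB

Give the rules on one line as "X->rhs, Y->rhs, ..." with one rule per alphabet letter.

A->D, B->C, C->AD, D->B

  step 4 ⇒ step 5: BCCADCADAD ⇒ C·AD·AD·D·B·AD·D·B·D·B
    A ↦ D
    B ↦ C
    C ↦ AD
    D ↦ B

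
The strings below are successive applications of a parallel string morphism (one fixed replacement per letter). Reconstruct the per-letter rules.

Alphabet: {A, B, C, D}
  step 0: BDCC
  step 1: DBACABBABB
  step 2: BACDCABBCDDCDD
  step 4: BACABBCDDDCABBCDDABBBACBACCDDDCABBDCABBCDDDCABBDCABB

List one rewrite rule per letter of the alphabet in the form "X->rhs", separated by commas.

  step 1 ⇒ step 2: DBACABBABB ⇒ BAC·D·C·ABB·C·D·D·C·D·D
    A ↦ C
    B ↦ D
    C ↦ ABB
    D ↦ BAC

A->C, B->D, C->ABB, D->BAC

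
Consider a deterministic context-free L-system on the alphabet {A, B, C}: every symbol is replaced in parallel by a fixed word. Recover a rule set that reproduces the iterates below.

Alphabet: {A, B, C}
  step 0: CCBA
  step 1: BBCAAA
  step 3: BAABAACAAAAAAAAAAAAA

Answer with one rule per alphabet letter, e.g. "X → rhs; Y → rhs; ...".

A->AA, B->CA, C->B

  step 0 ⇒ step 1: CCBA ⇒ B·B·CA·AA
    A ↦ AA
    B ↦ CA
    C ↦ B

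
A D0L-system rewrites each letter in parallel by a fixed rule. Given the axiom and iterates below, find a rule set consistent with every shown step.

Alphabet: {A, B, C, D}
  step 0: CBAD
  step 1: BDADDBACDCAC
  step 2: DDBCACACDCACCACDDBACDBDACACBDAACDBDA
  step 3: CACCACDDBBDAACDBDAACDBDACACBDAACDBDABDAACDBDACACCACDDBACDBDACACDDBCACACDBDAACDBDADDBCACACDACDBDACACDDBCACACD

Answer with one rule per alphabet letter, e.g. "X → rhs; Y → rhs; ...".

A->ACD, B->DDB, C->BDA, D->CAC

  step 2 ⇒ step 3: DDBCACACDCACCACDDBACDBDACACBDAACDBDA ⇒ CAC·CAC·DDB·BDA·ACD·BDA·ACD·BDA·CAC·BDA·ACD·BDA·BDA·ACD·BDA·CAC·CAC·DDB·ACD·BDA·CAC·DDB·CAC·ACD·BDA·ACD·BDA·DDB·CAC·ACD·ACD·BDA·CAC·DDB·CAC·ACD
    A ↦ ACD
    B ↦ DDB
    C ↦ BDA
    D ↦ CAC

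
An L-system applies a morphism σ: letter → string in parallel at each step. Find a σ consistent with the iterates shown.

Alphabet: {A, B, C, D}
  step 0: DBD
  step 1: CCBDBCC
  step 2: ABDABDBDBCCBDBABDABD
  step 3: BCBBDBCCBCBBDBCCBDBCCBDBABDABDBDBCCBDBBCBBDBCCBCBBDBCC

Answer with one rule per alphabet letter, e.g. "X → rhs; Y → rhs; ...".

  step 2 ⇒ step 3: ABDABDBDBCCBDBABDABD ⇒ BCB·BDB·CC·BCB·BDB·CC·BDB·CC·BDB·ABD·ABD·BDB·CC·BDB·BCB·BDB·CC·BCB·BDB·CC
    A ↦ BCB
    B ↦ BDB
    C ↦ ABD
    D ↦ CC

A->BCB, B->BDB, C->ABD, D->CC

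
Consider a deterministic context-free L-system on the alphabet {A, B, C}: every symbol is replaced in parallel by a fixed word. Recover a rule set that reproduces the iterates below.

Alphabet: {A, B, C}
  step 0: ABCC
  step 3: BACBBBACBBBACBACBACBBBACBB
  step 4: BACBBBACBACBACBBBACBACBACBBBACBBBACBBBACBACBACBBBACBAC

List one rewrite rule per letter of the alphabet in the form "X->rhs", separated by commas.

  step 3 ⇒ step 4: BACBBBACBBBACBACBACBBBACBB ⇒ BAC·B·B·BAC·BAC·BAC·B·B·BAC·BAC·BAC·B·B·BAC·B·B·BAC·B·B·BAC·BAC·BAC·B·B·BAC·BAC
    A ↦ B
    B ↦ BAC
    C ↦ B

A->B, B->BAC, C->B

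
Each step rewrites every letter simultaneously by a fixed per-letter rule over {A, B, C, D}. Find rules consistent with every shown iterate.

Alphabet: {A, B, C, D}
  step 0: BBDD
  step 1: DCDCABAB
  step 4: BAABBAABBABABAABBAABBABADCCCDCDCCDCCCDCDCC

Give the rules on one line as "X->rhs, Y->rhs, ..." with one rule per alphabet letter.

A->C, B->DC, C->BA, D->AB

  step 0 ⇒ step 1: BBDD ⇒ DC·DC·AB·AB
    B ↦ DC
    D ↦ AB
    A ↦ C  (constrained at step 1)
    C ↦ BA  (constrained at step 1)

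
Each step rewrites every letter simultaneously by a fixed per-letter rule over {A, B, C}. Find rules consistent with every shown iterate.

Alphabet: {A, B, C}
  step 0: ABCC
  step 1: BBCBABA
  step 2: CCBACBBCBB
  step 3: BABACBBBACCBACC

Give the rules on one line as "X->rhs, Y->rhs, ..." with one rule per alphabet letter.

A->BB, B->C, C->BA

  step 2 ⇒ step 3: CCBACBBCBB ⇒ BA·BA·C·BB·BA·C·C·BA·C·C
    A ↦ BB
    B ↦ C
    C ↦ BA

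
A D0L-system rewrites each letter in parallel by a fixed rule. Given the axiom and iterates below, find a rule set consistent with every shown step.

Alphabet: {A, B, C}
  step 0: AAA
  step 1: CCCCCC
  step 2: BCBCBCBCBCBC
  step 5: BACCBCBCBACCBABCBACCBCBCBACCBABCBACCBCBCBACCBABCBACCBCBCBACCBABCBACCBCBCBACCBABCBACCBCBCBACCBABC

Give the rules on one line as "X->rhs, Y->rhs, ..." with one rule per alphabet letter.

  step 1 ⇒ step 2: CCCCCC ⇒ BC·BC·BC·BC·BC·BC
    C ↦ BC
  step 0 ⇒ step 1: AAA ⇒ CC·CC·CC
    A ↦ CC
    B ↦ BA  (constrained at step 2)

A->CC, B->BA, C->BC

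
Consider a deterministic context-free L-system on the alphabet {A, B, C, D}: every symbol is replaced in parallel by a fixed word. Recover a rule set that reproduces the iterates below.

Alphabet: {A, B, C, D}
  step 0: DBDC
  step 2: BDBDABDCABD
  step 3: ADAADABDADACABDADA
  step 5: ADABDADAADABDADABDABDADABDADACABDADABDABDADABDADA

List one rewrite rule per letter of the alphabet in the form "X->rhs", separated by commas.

  step 2 ⇒ step 3: BDBDABDCABD ⇒ AD·A·AD·A·BD·AD·A·CA·BD·AD·A
    A ↦ BD
    B ↦ AD
    C ↦ CA
    D ↦ A

A->BD, B->AD, C->CA, D->A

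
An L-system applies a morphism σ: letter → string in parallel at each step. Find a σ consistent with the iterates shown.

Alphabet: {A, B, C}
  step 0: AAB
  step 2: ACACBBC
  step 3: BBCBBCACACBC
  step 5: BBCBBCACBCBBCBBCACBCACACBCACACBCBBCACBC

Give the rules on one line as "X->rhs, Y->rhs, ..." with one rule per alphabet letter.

  step 2 ⇒ step 3: ACACBBC ⇒ B·BC·B·BC·AC·AC·BC
    A ↦ B
    B ↦ AC
    C ↦ BC

A->B, B->AC, C->BC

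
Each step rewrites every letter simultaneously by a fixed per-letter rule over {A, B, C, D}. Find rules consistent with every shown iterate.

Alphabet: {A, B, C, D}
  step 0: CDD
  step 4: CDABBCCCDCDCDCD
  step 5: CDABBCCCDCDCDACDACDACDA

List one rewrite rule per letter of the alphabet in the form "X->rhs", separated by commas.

A->BB, B->C, C->CD, D->A

  step 4 ⇒ step 5: CDABBCCCDCDCDCD ⇒ CD·A·BB·C·C·CD·CD·CD·A·CD·A·CD·A·CD·A
    A ↦ BB
    B ↦ C
    C ↦ CD
    D ↦ A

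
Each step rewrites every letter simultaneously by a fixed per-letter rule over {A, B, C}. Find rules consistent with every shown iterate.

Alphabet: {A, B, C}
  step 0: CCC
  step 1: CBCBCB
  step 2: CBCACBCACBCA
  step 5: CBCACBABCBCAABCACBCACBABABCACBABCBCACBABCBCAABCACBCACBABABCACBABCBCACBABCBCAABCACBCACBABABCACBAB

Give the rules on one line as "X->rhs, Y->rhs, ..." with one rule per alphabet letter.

A->AB, B->CA, C->CB

  step 1 ⇒ step 2: CBCBCB ⇒ CB·CA·CB·CA·CB·CA
    B ↦ CA
    C ↦ CB
    A ↦ AB  (constrained at step 2)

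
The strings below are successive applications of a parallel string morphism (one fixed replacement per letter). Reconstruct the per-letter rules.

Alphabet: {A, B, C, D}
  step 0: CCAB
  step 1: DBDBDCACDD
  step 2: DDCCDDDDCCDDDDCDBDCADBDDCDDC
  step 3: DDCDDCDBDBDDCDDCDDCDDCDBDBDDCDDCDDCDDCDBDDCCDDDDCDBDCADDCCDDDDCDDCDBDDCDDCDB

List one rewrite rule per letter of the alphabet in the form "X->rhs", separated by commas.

A->DCA, B->CDD, C->DB, D->DDC

  step 2 ⇒ step 3: DDCCDDDDCCDDDDCDBDCADBDDCDDC ⇒ DDC·DDC·DB·DB·DDC·DDC·DDC·DDC·DB·DB·DDC·DDC·DDC·DDC·DB·DDC·CDD·DDC·DB·DCA·DDC·CDD·DDC·DDC·DB·DDC·DDC·DB
    A ↦ DCA
    B ↦ CDD
    C ↦ DB
    D ↦ DDC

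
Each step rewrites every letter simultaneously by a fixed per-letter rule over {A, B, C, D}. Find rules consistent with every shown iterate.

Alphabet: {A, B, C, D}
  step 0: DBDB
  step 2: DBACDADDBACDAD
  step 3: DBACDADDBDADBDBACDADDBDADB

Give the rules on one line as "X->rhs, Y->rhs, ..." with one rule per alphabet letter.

A->DA, B->AC, C->D, D->DB

  step 2 ⇒ step 3: DBACDADDBACDAD ⇒ DB·AC·DA·D·DB·DA·DB·DB·AC·DA·D·DB·DA·DB
    A ↦ DA
    B ↦ AC
    C ↦ D
    D ↦ DB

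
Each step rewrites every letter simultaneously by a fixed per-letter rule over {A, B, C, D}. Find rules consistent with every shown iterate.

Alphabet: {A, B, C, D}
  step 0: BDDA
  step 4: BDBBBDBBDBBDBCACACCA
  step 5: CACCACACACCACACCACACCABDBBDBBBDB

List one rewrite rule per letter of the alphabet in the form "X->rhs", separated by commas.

  step 4 ⇒ step 5: BDBBBDBBDBBDBCACACCA ⇒ CA·C·CA·CA·CA·C·CA·CA·C·CA·CA·C·CA·B·DB·B·DB·B·B·DB
    A ↦ DB
    B ↦ CA
    C ↦ B
    D ↦ C

A->DB, B->CA, C->B, D->C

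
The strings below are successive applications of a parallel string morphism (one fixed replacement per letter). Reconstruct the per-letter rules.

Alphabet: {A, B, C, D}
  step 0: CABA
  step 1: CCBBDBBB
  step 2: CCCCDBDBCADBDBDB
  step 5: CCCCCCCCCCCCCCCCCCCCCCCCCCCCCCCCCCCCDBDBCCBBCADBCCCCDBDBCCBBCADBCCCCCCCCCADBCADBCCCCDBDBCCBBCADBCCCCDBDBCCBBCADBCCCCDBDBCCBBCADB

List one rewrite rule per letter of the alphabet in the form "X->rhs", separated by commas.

  step 1 ⇒ step 2: CCBBDBBB ⇒ CC·CC·DB·DB·CA·DB·DB·DB
    B ↦ DB
    C ↦ CC
    D ↦ CA
  step 0 ⇒ step 1: CABA ⇒ CC·BB·DB·BB
    A ↦ BB

A->BB, B->DB, C->CC, D->CA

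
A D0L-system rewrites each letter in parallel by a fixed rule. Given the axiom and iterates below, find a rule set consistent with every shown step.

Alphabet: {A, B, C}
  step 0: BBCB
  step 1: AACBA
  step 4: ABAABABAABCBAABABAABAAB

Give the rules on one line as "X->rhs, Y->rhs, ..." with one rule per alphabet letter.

  step 0 ⇒ step 1: BBCB ⇒ A·A·CB·A
    B ↦ A
    C ↦ CB
    A ↦ AB  (constrained at step 1)

A->AB, B->A, C->CB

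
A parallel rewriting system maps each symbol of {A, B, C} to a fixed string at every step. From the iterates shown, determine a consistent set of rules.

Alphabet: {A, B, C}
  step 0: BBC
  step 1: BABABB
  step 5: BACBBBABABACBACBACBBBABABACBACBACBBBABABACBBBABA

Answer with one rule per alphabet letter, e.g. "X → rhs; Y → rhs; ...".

A->C, B->BA, C->BB

  step 0 ⇒ step 1: BBC ⇒ BA·BA·BB
    B ↦ BA
    C ↦ BB
    A ↦ C  (constrained at step 1)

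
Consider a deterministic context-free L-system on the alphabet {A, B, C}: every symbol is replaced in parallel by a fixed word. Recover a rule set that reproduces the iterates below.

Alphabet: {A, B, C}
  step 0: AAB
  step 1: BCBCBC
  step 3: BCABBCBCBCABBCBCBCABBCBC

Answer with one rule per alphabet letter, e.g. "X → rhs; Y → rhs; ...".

  step 0 ⇒ step 1: AAB ⇒ BC·BC·BC
    A ↦ BC
    B ↦ BC
    C ↦ AB  (constrained at step 1)

A->BC, B->BC, C->AB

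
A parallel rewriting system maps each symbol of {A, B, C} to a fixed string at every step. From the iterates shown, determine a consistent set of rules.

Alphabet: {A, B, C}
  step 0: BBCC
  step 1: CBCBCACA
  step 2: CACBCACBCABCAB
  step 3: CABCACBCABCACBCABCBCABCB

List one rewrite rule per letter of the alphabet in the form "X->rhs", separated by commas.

A->B, B->CB, C->CA

  step 2 ⇒ step 3: CACBCACBCABCAB ⇒ CA·B·CA·CB·CA·B·CA·CB·CA·B·CB·CA·B·CB
    A ↦ B
    B ↦ CB
    C ↦ CA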